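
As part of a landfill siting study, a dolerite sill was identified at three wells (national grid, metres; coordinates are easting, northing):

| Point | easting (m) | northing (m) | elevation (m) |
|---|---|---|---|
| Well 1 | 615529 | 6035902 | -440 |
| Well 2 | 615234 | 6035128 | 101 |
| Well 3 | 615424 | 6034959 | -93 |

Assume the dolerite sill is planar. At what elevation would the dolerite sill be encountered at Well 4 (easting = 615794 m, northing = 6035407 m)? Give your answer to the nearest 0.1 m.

-650.6 m

Let the plane be z = a·easting + b·northing + c.
Well 2−Well 1: −295a − 774b = 541;  Well 3−Well 1: −105a − 943b = 347.
Solving gives a = −1.226849148, b = −0.231368865.
Then c = -440 − a·615529 − b·6035902 = 2151241.02.
At (615794, 6035407): z = −755486.3 − 1396405.3 + 2151241.02 = -650.6 m.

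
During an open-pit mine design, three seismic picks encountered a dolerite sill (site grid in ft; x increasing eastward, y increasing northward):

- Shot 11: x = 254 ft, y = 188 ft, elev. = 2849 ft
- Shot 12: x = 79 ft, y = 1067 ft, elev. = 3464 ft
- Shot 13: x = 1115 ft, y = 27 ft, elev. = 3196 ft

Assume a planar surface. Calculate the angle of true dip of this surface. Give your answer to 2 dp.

Two edge vectors: Shot 11→Shot 12 = (-175, 879, 615), Shot 11→Shot 13 = (861, -161, 347).
Normal n = (Shot 11→Shot 12) × (Shot 11→Shot 13) = (404028, 590240, -728644).
So ∂z/∂x = −n_x/n_z = 0.55449 and ∂z/∂y = −n_y/n_z = 0.81005.
Gradient magnitude |∇z| = √(a² + b²) = √(0.30746 + 0.65619) = 0.98166.
True dip = arctan(0.98166) = 44.47°, dipping toward SW (azimuth ≈ 214°).

44.47°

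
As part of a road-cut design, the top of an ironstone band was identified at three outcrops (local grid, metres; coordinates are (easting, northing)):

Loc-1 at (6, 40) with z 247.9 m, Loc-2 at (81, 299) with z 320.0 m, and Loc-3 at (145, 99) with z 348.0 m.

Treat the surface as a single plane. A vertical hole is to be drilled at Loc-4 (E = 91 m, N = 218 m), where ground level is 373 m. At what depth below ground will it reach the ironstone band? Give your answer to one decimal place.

52.6 m

Let the plane be z = a·E + b·N + c.
Loc-2−Loc-1: 75a + 259b = 72.1;  Loc-3−Loc-1: 139a + 59b = 100.1.
Solving gives a = 0.68634, b = 0.07963.
Then c = 247.9 − a·6 − b·40 = 240.60.
At (91, 218): z_contact = 62.46 + 17.36 + 240.60 = 320.41 m.
Depth below ground = 373 − 320.41 = 52.6 m.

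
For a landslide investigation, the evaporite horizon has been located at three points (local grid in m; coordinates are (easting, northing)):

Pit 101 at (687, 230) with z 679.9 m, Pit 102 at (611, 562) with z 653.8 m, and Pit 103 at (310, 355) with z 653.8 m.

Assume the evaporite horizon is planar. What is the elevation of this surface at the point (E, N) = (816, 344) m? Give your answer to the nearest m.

678 m

Let the plane be z = a·E + b·N + c.
Pit 102−Pit 101: −76a + 332b = −26.1;  Pit 103−Pit 101: −377a + 125b = −26.1.
Solving gives a = 0.04671, b = −0.06792.
Then c = 679.9 − a·687 − b·230 = 663.43.
At (816, 344): z = 38.1 − 23.4 + 663.43 = 678.2 m.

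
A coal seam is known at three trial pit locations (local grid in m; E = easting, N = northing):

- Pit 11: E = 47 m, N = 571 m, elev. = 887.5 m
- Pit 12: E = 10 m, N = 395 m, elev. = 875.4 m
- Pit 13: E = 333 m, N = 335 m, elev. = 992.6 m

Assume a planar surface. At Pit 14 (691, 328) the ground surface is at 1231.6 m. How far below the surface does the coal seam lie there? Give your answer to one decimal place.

109.5 m

Two edge vectors: Pit 11→Pit 12 = (-37, -176, -12.1), Pit 11→Pit 13 = (286, -236, 105.1).
Normal n = (Pit 11→Pit 12) × (Pit 11→Pit 13) = (-21353.2, 428.1, 59068).
So ∂z/∂E = −n_x/n_z = 0.36150 and ∂z/∂N = −n_y/n_z = −0.00725.
Intercept c from Pit 11: 887.5 − 16.99 + 4.14 = 874.65.
At (691, 328): z_contact = 249.80 − 2.38 + 874.65 = 1122.07 m.
Depth below ground = 1231.6 − 1122.07 = 109.5 m.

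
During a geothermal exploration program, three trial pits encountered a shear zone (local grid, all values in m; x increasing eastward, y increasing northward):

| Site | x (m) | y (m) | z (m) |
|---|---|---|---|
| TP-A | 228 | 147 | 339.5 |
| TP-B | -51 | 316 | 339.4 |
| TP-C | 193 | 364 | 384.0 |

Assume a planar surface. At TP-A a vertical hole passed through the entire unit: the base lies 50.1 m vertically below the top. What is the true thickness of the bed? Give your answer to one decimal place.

Two edge vectors: TP-A→TP-B = (-279, 169, -0.1), TP-A→TP-C = (-35, 217, 44.5).
Normal n = (TP-A→TP-B) × (TP-A→TP-C) = (7542.2, 12419, -54628).
So ∂z/∂x = −n_x/n_z = 0.13806 and ∂z/∂y = −n_y/n_z = 0.22734.
|∇z| = √(a²+b²) = 0.26598, so dip δ = arctan(0.26598) = 14.89°.
True thickness = vertical thickness × cos δ = 50.1 × cos 14.89° = 48.4 m.

48.4 m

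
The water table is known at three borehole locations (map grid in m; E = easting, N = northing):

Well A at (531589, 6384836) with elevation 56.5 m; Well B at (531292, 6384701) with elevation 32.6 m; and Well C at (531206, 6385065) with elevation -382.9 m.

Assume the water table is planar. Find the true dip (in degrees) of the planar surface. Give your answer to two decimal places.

Let the plane be z = a·E + b·N + c.
Well B−Well A: −297a − 135b = −23.9;  Well C−Well A: −383a + 229b = −439.4.
Solving gives a = 0.54121, b = −1.01362.
Gradient magnitude |∇z| = √(a² + b²) = √(0.29290 + 1.02742) = 1.14905.
True dip = arctan(1.14905) = 48.97°, dipping toward NNW (azimuth ≈ 332°).

48.97°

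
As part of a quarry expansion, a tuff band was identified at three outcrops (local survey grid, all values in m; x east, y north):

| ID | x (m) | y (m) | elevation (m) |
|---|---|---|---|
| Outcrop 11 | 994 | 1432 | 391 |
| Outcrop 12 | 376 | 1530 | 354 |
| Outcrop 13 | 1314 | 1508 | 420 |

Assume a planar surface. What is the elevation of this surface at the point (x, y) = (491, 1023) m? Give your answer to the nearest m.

323 m

Let the plane be z = a·x + b·y + c.
Outcrop 12−Outcrop 11: −618a + 98b = −37;  Outcrop 13−Outcrop 11: 320a + 76b = 29.
Solving gives a = 0.07218, b = 0.07765.
Then c = 391 − a·994 − b·1432 = 208.06.
At (491, 1023): z = 35.4 + 79.4 + 208.06 = 322.9 m.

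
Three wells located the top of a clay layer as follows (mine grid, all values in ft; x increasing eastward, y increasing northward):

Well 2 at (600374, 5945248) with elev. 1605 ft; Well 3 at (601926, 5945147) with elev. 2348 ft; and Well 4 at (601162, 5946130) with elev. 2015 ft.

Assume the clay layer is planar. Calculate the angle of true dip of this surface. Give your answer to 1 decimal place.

Two edge vectors: Well 2→Well 3 = (1552, -101, 743), Well 2→Well 4 = (788, 882, 410).
Normal n = (Well 2→Well 3) × (Well 2→Well 4) = (-696736, -50836, 1448452).
So ∂z/∂x = −n_x/n_z = 0.48102 and ∂z/∂y = −n_y/n_z = 0.03510.
Gradient magnitude |∇z| = √(a² + b²) = √(0.23138 + 0.00123) = 0.48230.
True dip = arctan(0.48230) = 25.7°, dipping toward W (azimuth ≈ 266°).

25.7°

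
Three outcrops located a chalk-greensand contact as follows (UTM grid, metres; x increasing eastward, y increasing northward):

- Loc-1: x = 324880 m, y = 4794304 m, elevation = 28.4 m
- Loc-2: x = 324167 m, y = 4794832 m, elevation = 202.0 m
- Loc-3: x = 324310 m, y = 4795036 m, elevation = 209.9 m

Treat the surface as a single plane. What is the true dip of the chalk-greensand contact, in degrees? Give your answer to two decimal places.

Let the plane be z = a·x + b·y + c.
Loc-2−Loc-1: −713a + 528b = 173.6;  Loc-3−Loc-1: −570a + 732b = 181.5.
Solving gives a = −0.14140, b = 0.13784.
Gradient magnitude |∇z| = √(a² + b²) = √(0.01999 + 0.01900) = 0.19747.
True dip = arctan(0.19747) = 11.17°, dipping toward SE (azimuth ≈ 134°).

11.17°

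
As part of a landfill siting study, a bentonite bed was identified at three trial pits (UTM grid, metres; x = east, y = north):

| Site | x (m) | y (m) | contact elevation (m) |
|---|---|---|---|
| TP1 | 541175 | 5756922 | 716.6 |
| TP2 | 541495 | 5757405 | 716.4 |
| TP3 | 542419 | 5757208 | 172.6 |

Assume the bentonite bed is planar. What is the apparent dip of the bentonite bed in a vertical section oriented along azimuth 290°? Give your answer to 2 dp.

31.02°

Let the plane be z = a·x + b·y + c.
TP2−TP1: 320a + 483b = −0.2;  TP3−TP1: 1244a + 286b = −544.
Solving gives a = −0.51576, b = 0.34129.
Unit vector along 290° is (sin 290°, cos 290°) = (-0.9397, 0.3420).
Slope in that direction = a·(-0.9397) + b·(0.3420) = 0.60139.
Apparent dip = arctan|0.60139| = 31.02° (true dip is 31.7°, so apparent ≤ true as expected).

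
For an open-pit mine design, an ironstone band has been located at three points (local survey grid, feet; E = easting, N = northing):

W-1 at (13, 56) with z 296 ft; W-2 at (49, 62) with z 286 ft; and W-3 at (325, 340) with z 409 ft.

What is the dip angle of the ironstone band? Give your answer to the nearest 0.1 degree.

Two edge vectors: W-1→W-2 = (36, 6, -10), W-1→W-3 = (312, 284, 113).
Normal n = (W-1→W-2) × (W-1→W-3) = (3518, -7188, 8352).
So ∂z/∂E = −n_x/n_z = −0.42122 and ∂z/∂N = −n_y/n_z = 0.86063.
Gradient magnitude |∇z| = √(a² + b²) = √(0.17742 + 0.74069) = 0.95818.
True dip = arctan(0.95818) = 43.8°, dipping toward SSE (azimuth ≈ 154°).

43.8°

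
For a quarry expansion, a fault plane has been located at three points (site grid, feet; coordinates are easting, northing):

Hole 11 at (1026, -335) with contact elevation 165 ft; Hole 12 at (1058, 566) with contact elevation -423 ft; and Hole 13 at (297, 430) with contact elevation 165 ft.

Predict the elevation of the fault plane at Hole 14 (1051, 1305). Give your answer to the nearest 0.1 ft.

Two edge vectors: Hole 11→Hole 12 = (32, 901, -588), Hole 11→Hole 13 = (-729, 765, 0).
Normal n = (Hole 11→Hole 12) × (Hole 11→Hole 13) = (449820, 428652, 681309).
So ∂z/∂easting = −n_x/n_z = −0.660229 and ∂z/∂northing = −n_y/n_z = −0.629159.
Intercept c from Hole 11: 165 + 677.40 − 210.77 = 631.63.
At (1051, 1305): z = −693.9 − 821.1 + 631.63 = -883.3 ft.

-883.3 ft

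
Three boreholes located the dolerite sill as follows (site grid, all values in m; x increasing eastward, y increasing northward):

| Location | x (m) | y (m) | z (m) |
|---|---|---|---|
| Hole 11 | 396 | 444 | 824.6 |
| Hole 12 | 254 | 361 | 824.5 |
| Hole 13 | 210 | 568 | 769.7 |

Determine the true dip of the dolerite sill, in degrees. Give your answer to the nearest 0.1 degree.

15.3°

Two edge vectors: Hole 11→Hole 12 = (-142, -83, -0.1), Hole 11→Hole 13 = (-186, 124, -54.9).
Normal n = (Hole 11→Hole 12) × (Hole 11→Hole 13) = (4569.1, -7777.2, -33046).
So ∂z/∂x = −n_x/n_z = 0.13826 and ∂z/∂y = −n_y/n_z = −0.23534.
Gradient magnitude |∇z| = √(a² + b²) = √(0.01912 + 0.05539) = 0.27295.
True dip = arctan(0.27295) = 15.3°, dipping toward NNW (azimuth ≈ 330°).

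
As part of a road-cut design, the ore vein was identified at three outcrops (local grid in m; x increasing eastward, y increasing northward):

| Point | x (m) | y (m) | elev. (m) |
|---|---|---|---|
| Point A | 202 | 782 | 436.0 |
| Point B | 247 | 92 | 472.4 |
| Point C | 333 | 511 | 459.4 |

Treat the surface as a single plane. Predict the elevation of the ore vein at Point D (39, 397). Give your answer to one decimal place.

Two edge vectors: Point A→Point B = (45, -690, 36.4), Point A→Point C = (131, -271, 23.4).
Normal n = (Point A→Point B) × (Point A→Point C) = (-6281.6, 3715.4, 78195).
So ∂z/∂x = −n_x/n_z = 0.08033 and ∂z/∂y = −n_y/n_z = −0.04751.
Intercept c from Point A: 436 − 16.23 + 37.16 = 456.93.
At (39, 397): z = 3.1 − 18.9 + 456.93 = 441.2 m.

441.2 m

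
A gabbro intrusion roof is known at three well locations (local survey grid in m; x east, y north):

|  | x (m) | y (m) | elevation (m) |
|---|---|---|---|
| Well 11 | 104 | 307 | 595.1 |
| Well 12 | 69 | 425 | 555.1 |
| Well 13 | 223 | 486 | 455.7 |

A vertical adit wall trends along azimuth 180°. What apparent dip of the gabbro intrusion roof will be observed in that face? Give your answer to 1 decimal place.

Let the plane be z = a·x + b·y + c.
Well 12−Well 11: −35a + 118b = −40;  Well 13−Well 11: 119a + 179b = −139.4.
Solving gives a = −0.45744, b = −0.47466.
Unit vector along 180° is (sin 180°, cos 180°) = (0.0000, -1.0000).
Slope in that direction = a·(0.0000) + b·(-1.0000) = 0.47466.
Apparent dip = arctan|0.47466| = 25.4° (true dip is 33.4°, so apparent ≤ true as expected).

25.4°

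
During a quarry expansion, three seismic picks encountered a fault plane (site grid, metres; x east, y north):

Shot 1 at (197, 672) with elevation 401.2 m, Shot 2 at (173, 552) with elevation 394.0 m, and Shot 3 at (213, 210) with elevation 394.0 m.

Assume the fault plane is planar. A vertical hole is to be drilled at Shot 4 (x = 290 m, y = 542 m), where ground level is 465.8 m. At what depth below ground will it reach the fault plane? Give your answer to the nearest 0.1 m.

Let the plane be z = a·x + b·y + c.
Shot 2−Shot 1: −24a − 120b = −7.2;  Shot 3−Shot 1: 16a − 462b = −7.2.
Solving gives a = 0.18930, b = 0.02214.
Then c = 401.2 − a·197 − b·672 = 349.03.
At (290, 542): z_contact = 54.90 + 12.00 + 349.03 = 415.93 m.
Depth below ground = 465.8 − 415.93 = 49.9 m.

49.9 m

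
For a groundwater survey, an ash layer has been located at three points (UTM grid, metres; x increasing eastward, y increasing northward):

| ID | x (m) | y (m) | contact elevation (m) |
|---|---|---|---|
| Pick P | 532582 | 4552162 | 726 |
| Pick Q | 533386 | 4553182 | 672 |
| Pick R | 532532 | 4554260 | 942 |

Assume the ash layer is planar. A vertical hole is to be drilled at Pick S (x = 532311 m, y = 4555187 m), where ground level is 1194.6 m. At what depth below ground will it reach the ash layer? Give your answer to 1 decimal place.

Two edge vectors: Pick P→Pick Q = (804, 1020, -54), Pick P→Pick R = (-50, 2098, 216).
Normal n = (Pick P→Pick Q) × (Pick P→Pick R) = (333612, -170964, 1737792).
So ∂z/∂x = −n_x/n_z = −0.191974644 and ∂z/∂y = −n_y/n_z = 0.098380013.
Intercept c from Pick P: 726 + 102242.24 − 447841.76 = −344873.52.
At (532311, 4555187): z_contact = −102190.21 + 448139.36 − 344873.52 = 1075.62 m.
Depth below ground = 1194.6 − 1075.62 = 119.0 m.

119.0 m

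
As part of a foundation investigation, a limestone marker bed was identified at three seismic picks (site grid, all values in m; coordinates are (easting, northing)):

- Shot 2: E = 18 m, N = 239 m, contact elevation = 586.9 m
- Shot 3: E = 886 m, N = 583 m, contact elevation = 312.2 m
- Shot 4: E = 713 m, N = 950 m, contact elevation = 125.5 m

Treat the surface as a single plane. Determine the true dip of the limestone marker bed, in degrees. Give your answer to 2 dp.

29.37°

Two edge vectors: Shot 2→Shot 3 = (868, 344, -274.7), Shot 2→Shot 4 = (695, 711, -461.4).
Normal n = (Shot 2→Shot 3) × (Shot 2→Shot 4) = (36590.1, 209578.7, 378068).
So ∂z/∂E = −n_x/n_z = −0.09678 and ∂z/∂N = −n_y/n_z = −0.55434.
Gradient magnitude |∇z| = √(a² + b²) = √(0.00937 + 0.30729) = 0.56273.
True dip = arctan(0.56273) = 29.37°, dipping toward N (azimuth ≈ 010°).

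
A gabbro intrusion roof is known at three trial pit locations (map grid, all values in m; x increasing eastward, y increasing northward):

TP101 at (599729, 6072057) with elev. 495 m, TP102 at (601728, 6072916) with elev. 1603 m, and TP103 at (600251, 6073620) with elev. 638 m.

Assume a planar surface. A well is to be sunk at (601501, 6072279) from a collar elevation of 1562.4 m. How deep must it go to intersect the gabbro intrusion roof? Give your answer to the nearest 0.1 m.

Let the plane be z = a·x + b·y + c.
TP102−TP101: 1999a + 859b = 1108;  TP103−TP101: 522a + 1563b = 143.
Solving gives a = 0.601249459, b = −0.109310440.
Then c = 495 − a·599729 − b·6072057 = 303647.48.
At (601501, 6072279): z_contact = 361652.15 − 663763.49 + 303647.48 = 1536.15 m.
Depth below ground = 1562.4 − 1536.15 = 26.3 m.

26.3 m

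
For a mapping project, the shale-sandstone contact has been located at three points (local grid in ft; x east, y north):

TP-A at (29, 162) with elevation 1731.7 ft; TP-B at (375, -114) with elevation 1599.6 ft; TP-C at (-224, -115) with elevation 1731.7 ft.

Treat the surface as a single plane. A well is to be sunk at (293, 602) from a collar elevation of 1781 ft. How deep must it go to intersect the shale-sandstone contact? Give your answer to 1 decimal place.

18.8 ft

Let the plane be z = a·x + b·y + c.
TP-B−TP-A: 346a − 276b = −132.1;  TP-C−TP-A: −253a − 277b = 0.
Solving gives a = −0.22087, b = 0.20173.
Then c = 1731.7 − a·29 − b·162 = 1705.42.
At (293, 602): z_contact = −64.72 + 121.44 + 1705.42 = 1762.15 ft.
Depth below ground = 1781 − 1762.15 = 18.8 ft.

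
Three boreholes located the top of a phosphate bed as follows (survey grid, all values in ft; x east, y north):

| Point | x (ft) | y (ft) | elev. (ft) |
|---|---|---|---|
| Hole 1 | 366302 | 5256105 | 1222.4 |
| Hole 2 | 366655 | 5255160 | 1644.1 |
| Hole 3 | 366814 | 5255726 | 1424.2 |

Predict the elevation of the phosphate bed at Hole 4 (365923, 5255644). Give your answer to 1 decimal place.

Let the plane be z = a·x + b·y + c.
Hole 2−Hole 1: 353a − 945b = 421.7;  Hole 3−Hole 1: 512a − 379b = 201.8.
Solving gives a = 0.088205786, b = −0.413294558.
Then c = 1222.4 − a·366302 − b·5256105 = 2141232.04.
At (365923, 5255644): z = 32276.5 − 2172129.1 + 2141232.04 = 1379.5 ft.

1379.5 ft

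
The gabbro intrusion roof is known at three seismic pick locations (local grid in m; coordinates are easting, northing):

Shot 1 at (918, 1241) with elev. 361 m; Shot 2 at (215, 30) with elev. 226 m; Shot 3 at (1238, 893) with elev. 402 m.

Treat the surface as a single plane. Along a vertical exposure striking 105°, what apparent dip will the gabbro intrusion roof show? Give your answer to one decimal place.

Let the plane be z = a·easting + b·northing + c.
Shot 2−Shot 1: −703a − 1211b = −135;  Shot 3−Shot 1: 320a − 348b = 41.
Solving gives a = 0.15286, b = 0.02274.
Unit vector along 105° is (sin 105°, cos 105°) = (0.9659, -0.2588).
Slope in that direction = a·(0.9659) + b·(-0.2588) = 0.14176.
Apparent dip = arctan|0.14176| = 8.1° (true dip is 8.8°, so apparent ≤ true as expected).

8.1°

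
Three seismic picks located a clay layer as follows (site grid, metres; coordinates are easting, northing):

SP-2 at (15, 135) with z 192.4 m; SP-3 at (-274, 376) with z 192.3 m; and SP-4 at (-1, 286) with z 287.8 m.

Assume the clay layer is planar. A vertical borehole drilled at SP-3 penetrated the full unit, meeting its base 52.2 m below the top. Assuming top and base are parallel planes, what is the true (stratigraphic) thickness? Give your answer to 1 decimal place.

38.7 m

Two edge vectors: SP-2→SP-3 = (-289, 241, -0.1), SP-2→SP-4 = (-16, 151, 95.4).
Normal n = (SP-2→SP-3) × (SP-2→SP-4) = (23006.5, 27572.2, -39783).
So ∂z/∂easting = −n_x/n_z = 0.57830 and ∂z/∂northing = −n_y/n_z = 0.69306.
|∇z| = √(a²+b²) = 0.90265, so dip δ = arctan(0.90265) = 42.07°.
True thickness = vertical thickness × cos δ = 52.2 × cos 42.07° = 38.7 m.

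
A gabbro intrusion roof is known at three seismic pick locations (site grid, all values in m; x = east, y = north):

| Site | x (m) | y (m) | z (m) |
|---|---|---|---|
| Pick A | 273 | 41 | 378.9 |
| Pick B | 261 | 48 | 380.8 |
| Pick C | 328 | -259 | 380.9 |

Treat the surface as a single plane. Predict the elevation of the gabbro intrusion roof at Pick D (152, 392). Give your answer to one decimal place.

386.9 m

Two edge vectors: Pick A→Pick B = (-12, 7, 1.9), Pick A→Pick C = (55, -300, 2).
Normal n = (Pick A→Pick B) × (Pick A→Pick C) = (584, 128.5, 3215).
So ∂z/∂x = −n_x/n_z = −0.18165 and ∂z/∂y = −n_y/n_z = −0.03997.
Intercept c from Pick A: 378.9 + 49.59 + 1.64 = 430.13.
At (152, 392): z = −27.6 − 15.7 + 430.13 = 386.9 m.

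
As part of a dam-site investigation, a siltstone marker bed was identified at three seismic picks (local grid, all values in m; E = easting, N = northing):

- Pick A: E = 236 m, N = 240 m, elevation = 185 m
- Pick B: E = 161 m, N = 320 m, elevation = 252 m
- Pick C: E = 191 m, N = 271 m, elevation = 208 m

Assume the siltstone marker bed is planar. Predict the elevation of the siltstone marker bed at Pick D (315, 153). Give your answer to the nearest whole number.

112 m

Two edge vectors: Pick A→Pick B = (-75, 80, 67), Pick A→Pick C = (-45, 31, 23).
Normal n = (Pick A→Pick B) × (Pick A→Pick C) = (-237, -1290, 1275).
So ∂z/∂E = −n_x/n_z = 0.18588 and ∂z/∂N = −n_y/n_z = 1.01176.
Intercept c from Pick A: 185 − 43.87 − 242.82 = −101.69.
At (315, 153): z = 58.6 + 154.8 − 101.69 = 111.7 m.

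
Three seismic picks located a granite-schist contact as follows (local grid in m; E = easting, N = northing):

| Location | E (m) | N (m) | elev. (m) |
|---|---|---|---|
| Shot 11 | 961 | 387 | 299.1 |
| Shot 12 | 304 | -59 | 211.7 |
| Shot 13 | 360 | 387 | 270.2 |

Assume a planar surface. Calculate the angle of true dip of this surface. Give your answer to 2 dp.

Two edge vectors: Shot 11→Shot 12 = (-657, -446, -87.4), Shot 11→Shot 13 = (-601, 0, -28.9).
Normal n = (Shot 11→Shot 12) × (Shot 11→Shot 13) = (12889.4, 33540.1, -268046).
So ∂z/∂E = −n_x/n_z = 0.04809 and ∂z/∂N = −n_y/n_z = 0.12513.
Gradient magnitude |∇z| = √(a² + b²) = √(0.00231 + 0.01566) = 0.13405.
True dip = arctan(0.13405) = 7.63°, dipping toward SSW (azimuth ≈ 201°).

7.63°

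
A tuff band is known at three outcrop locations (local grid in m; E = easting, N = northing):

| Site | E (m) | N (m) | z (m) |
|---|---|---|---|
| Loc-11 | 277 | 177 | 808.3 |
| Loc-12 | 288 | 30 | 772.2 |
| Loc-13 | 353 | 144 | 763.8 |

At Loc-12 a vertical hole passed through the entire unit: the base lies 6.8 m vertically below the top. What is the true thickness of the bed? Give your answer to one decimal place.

Two edge vectors: Loc-11→Loc-12 = (11, -147, -36.1), Loc-11→Loc-13 = (76, -33, -44.5).
Normal n = (Loc-11→Loc-12) × (Loc-11→Loc-13) = (5350.2, -2254.1, 10809).
So ∂z/∂E = −n_x/n_z = −0.49498 and ∂z/∂N = −n_y/n_z = 0.20854.
|∇z| = √(a²+b²) = 0.53711, so dip δ = arctan(0.53711) = 28.24°.
True thickness = vertical thickness × cos δ = 6.8 × cos 28.24° = 6.0 m.

6.0 m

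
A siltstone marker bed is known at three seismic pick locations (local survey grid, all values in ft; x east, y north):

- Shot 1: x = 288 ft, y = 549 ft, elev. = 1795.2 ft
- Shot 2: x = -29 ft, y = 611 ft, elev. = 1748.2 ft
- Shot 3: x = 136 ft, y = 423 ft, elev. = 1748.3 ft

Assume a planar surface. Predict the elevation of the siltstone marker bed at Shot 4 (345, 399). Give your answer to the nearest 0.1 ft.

Let the plane be z = a·x + b·y + c.
Shot 2−Shot 1: −317a + 62b = −47;  Shot 3−Shot 1: −152a − 126b = −46.9.
Solving gives a = 0.17886, b = 0.15645.
Then c = 1795.2 − a·288 − b·549 = 1657.80.
At (345, 399): z = 61.7 + 62.4 + 1657.80 = 1781.9 ft.

1781.9 ft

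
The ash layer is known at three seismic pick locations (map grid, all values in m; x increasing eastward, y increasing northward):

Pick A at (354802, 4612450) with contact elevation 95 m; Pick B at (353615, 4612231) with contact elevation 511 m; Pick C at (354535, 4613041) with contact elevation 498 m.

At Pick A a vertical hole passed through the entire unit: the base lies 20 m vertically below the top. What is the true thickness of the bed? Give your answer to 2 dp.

16.74 m

Two edge vectors: Pick A→Pick B = (-1187, -219, 416), Pick A→Pick C = (-267, 591, 403).
Normal n = (Pick A→Pick B) × (Pick A→Pick C) = (-334113, 367289, -759990).
So ∂z/∂x = −n_x/n_z = −0.43963 and ∂z/∂y = −n_y/n_z = 0.48328.
|∇z| = √(a²+b²) = 0.65333, so dip δ = arctan(0.65333) = 33.16°.
True thickness = vertical thickness × cos δ = 20 × cos 33.16° = 16.74 m.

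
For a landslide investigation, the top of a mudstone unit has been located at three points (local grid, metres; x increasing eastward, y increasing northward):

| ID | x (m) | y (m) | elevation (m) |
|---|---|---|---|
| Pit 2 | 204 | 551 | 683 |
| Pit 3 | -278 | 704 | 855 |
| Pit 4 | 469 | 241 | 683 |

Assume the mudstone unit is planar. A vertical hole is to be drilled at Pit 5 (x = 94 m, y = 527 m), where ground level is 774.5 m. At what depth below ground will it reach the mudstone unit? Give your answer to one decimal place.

27.6 m

Let the plane be z = a·x + b·y + c.
Pit 3−Pit 2: −482a + 153b = 172;  Pit 4−Pit 2: 265a − 310b = 0.
Solving gives a = −0.48974, b = −0.41865.
Then c = 683 − a·204 − b·551 = 1013.58.
At (94, 527): z_contact = −46.04 − 220.63 + 1013.58 = 746.92 m.
Depth below ground = 774.5 − 746.92 = 27.6 m.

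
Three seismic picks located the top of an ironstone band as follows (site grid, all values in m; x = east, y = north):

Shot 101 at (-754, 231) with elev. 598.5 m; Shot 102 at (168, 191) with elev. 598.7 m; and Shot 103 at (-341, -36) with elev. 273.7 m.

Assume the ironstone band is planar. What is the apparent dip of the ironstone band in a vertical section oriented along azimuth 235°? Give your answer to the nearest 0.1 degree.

38.5°

Let the plane be z = a·x + b·y + c.
Shot 102−Shot 101: 922a − 40b = 0.2;  Shot 103−Shot 101: 413a − 267b = −324.8.
Solving gives a = 0.05680, b = 1.30435.
Unit vector along 235° is (sin 235°, cos 235°) = (-0.8192, -0.5736).
Slope in that direction = a·(-0.8192) + b·(-0.5736) = −0.79467.
Apparent dip = arctan|0.79467| = 38.5° (true dip is 52.5°, so apparent ≤ true as expected).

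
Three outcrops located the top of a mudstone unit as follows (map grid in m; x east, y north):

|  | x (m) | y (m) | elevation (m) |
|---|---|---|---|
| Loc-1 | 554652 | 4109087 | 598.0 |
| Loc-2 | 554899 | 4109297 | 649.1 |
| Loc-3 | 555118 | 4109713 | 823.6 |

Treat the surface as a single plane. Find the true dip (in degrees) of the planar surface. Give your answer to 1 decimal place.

32.0°

Two edge vectors: Loc-1→Loc-2 = (247, 210, 51.1), Loc-1→Loc-3 = (466, 626, 225.6).
Normal n = (Loc-1→Loc-2) × (Loc-1→Loc-3) = (15387.4, -31910.6, 56762).
So ∂z/∂x = −n_x/n_z = −0.27109 and ∂z/∂y = −n_y/n_z = 0.56218.
Gradient magnitude |∇z| = √(a² + b²) = √(0.07349 + 0.31605) = 0.62413.
True dip = arctan(0.62413) = 32.0°, dipping toward SSE (azimuth ≈ 154°).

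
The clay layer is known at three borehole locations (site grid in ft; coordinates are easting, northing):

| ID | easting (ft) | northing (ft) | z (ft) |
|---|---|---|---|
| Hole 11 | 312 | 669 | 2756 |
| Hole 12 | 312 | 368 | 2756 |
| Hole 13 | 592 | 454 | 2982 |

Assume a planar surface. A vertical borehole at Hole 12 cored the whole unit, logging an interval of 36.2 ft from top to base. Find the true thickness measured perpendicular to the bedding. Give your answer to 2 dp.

Let the plane be z = a·easting + b·northing + c.
Hole 12−Hole 11: 0a − 301b = 0;  Hole 13−Hole 11: 280a − 215b = 226.
Solving gives a = 0.80714, b = 0.00000.
|∇z| = √(a²+b²) = 0.80714, so dip δ = arctan(0.80714) = 38.91°.
True thickness = vertical thickness × cos δ = 36.2 × cos 38.91° = 28.17 ft.

28.17 ft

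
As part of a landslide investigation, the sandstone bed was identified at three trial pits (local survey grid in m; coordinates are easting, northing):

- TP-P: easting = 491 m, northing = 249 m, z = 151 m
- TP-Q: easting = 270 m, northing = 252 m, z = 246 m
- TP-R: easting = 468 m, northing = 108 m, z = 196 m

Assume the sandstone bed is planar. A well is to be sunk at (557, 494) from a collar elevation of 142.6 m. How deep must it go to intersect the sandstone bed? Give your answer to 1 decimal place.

Let the plane be z = a·easting + b·northing + c.
TP-Q−TP-P: −221a + 3b = 95;  TP-R−TP-P: −23a − 141b = 45.
Solving gives a = −0.43324, b = −0.24848.
Then c = 151 − a·491 − b·249 = 425.59.
At (557, 494): z_contact = −241.31 − 122.75 + 425.59 = 61.53 m.
Depth below ground = 142.6 − 61.53 = 81.1 m.

81.1 m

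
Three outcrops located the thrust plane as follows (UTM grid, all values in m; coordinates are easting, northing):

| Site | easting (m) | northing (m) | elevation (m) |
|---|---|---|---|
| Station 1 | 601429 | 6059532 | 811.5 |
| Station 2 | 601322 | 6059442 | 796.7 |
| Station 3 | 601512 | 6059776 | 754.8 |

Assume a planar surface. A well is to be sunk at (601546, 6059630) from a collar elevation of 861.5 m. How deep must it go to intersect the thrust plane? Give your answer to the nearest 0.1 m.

Two edge vectors: Station 1→Station 2 = (-107, -90, -14.8), Station 1→Station 3 = (83, 244, -56.7).
Normal n = (Station 1→Station 2) × (Station 1→Station 3) = (8714.2, -7295.3, -18638).
So ∂z/∂easting = −n_x/n_z = 0.467550166 and ∂z/∂northing = −n_y/n_z = −0.391420753.
Intercept c from Station 1: 811.5 − 281198.23 + 2371826.58 = 2091439.85.
At (601546, 6059630): z_contact = 281252.93 − 2371864.94 + 2091439.85 = 827.84 m.
Depth below ground = 861.5 − 827.84 = 33.7 m.

33.7 m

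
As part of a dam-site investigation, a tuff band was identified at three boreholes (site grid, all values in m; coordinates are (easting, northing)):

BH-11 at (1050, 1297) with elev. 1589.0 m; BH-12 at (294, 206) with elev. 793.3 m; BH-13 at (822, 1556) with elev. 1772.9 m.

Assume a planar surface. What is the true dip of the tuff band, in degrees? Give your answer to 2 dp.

35.79°

Two edge vectors: BH-11→BH-12 = (-756, -1091, -795.7), BH-11→BH-13 = (-228, 259, 183.9).
Normal n = (BH-11→BH-12) × (BH-11→BH-13) = (5451.4, 320448, -444552).
So ∂z/∂E = −n_x/n_z = 0.01226 and ∂z/∂N = −n_y/n_z = 0.72083.
Gradient magnitude |∇z| = √(a² + b²) = √(0.00015 + 0.51960) = 0.72094.
True dip = arctan(0.72094) = 35.79°, dipping toward S (azimuth ≈ 181°).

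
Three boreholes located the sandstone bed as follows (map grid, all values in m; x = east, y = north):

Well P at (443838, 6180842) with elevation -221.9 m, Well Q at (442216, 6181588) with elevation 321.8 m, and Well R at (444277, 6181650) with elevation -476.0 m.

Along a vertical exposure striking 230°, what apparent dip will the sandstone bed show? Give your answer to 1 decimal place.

19.9°

Let the plane be z = a·x + b·y + c.
Well Q−Well P: −1622a + 746b = 543.7;  Well R−Well P: 439a + 808b = −254.1.
Solving gives a = −0.38391, b = −0.10590.
Unit vector along 230° is (sin 230°, cos 230°) = (-0.7660, -0.6428).
Slope in that direction = a·(-0.7660) + b·(-0.6428) = 0.36216.
Apparent dip = arctan|0.36216| = 19.9° (true dip is 21.7°, so apparent ≤ true as expected).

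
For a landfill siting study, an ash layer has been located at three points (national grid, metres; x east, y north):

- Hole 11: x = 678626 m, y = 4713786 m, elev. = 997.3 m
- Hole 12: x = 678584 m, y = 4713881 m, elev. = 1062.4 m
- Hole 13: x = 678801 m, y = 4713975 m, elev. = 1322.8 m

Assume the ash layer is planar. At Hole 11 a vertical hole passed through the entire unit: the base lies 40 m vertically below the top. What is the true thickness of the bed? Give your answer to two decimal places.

Two edge vectors: Hole 11→Hole 12 = (-42, 95, 65.1), Hole 11→Hole 13 = (175, 189, 325.5).
Normal n = (Hole 11→Hole 12) × (Hole 11→Hole 13) = (18618.6, 25063.5, -24563).
So ∂z/∂x = −n_x/n_z = 0.75799 and ∂z/∂y = −n_y/n_z = 1.02038.
|∇z| = √(a²+b²) = 1.27111, so dip δ = arctan(1.27111) = 51.81°.
True thickness = vertical thickness × cos δ = 40 × cos 51.81° = 24.73 m.

24.73 m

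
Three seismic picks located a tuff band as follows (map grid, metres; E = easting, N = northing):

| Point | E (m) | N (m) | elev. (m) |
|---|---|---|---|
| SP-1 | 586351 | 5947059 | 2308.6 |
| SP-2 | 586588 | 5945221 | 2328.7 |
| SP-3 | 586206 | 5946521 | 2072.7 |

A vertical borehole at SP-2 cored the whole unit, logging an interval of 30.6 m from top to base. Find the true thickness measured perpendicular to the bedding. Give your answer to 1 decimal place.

Two edge vectors: SP-1→SP-2 = (237, -1838, 20.1), SP-1→SP-3 = (-145, -538, -235.9).
Normal n = (SP-1→SP-2) × (SP-1→SP-3) = (444398, 52993.8, -394016).
So ∂z/∂E = −n_x/n_z = 1.12787 and ∂z/∂N = −n_y/n_z = 0.13450.
|∇z| = √(a²+b²) = 1.13586, so dip δ = arctan(1.13586) = 48.64°.
True thickness = vertical thickness × cos δ = 30.6 × cos 48.64° = 20.2 m.

20.2 m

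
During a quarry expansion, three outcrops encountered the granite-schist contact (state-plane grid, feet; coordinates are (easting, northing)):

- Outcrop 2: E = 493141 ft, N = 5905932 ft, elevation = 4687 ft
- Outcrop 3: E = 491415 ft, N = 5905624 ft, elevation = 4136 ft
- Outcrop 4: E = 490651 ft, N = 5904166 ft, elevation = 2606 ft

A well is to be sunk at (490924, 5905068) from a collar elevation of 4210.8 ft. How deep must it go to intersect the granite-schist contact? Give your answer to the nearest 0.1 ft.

Two edge vectors: Outcrop 2→Outcrop 3 = (-1726, -308, -551), Outcrop 2→Outcrop 4 = (-2490, -1766, -2081).
Normal n = (Outcrop 2→Outcrop 3) × (Outcrop 2→Outcrop 4) = (-332118, -2219816, 2281196).
So ∂z/∂E = −n_x/n_z = 0.145589419 and ∂z/∂N = −n_y/n_z = 0.973093062.
Intercept c from Outcrop 2: 4687 − 71796.11 − 5747021.45 = −5814130.56.
At (490924, 5905068): z_contact = 71473.34 + 5746180.70 − 5814130.56 = 3523.48 ft.
Depth below ground = 4210.8 − 3523.48 = 687.3 ft.

687.3 ft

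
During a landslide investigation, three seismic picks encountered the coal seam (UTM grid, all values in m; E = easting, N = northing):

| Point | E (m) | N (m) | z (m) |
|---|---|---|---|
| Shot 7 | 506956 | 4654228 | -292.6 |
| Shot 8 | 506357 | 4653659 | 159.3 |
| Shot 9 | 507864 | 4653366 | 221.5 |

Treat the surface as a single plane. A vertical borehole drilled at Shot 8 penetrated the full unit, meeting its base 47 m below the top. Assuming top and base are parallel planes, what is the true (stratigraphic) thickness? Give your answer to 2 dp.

Two edge vectors: Shot 7→Shot 8 = (-599, -569, 451.9), Shot 7→Shot 9 = (908, -862, 514.1).
Normal n = (Shot 7→Shot 8) × (Shot 7→Shot 9) = (97014.9, 718271.1, 1032990).
So ∂z/∂E = −n_x/n_z = −0.09392 and ∂z/∂N = −n_y/n_z = −0.69533.
|∇z| = √(a²+b²) = 0.70165, so dip δ = arctan(0.70165) = 35.06°.
True thickness = vertical thickness × cos δ = 47 × cos 35.06° = 38.47 m.

38.47 m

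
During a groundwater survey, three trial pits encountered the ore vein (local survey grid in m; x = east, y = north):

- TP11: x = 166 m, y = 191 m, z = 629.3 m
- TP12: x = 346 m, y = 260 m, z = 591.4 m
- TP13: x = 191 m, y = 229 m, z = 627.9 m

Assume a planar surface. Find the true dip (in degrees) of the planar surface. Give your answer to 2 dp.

16.48°

Let the plane be z = a·x + b·y + c.
TP12−TP11: 180a + 69b = −37.9;  TP13−TP11: 25a + 38b = −1.4.
Solving gives a = −0.26268, b = 0.13597.
Gradient magnitude |∇z| = √(a² + b²) = √(0.06900 + 0.01849) = 0.29578.
True dip = arctan(0.29578) = 16.48°, dipping toward ESE (azimuth ≈ 117°).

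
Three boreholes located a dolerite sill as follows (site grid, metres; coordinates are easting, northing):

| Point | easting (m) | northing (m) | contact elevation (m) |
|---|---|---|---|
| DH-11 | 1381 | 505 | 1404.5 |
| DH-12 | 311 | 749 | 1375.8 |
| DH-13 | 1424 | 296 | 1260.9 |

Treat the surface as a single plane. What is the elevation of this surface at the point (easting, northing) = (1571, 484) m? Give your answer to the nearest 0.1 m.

Two edge vectors: DH-11→DH-12 = (-1070, 244, -28.7), DH-11→DH-13 = (43, -209, -143.6).
Normal n = (DH-11→DH-12) × (DH-11→DH-13) = (-41036.7, -154886.1, 213138).
So ∂z/∂easting = −n_x/n_z = 0.192536 and ∂z/∂northing = −n_y/n_z = 0.726694.
Intercept c from DH-11: 1404.5 − 265.89 − 366.98 = 771.63.
At (1571, 484): z = 302.5 + 351.7 + 771.63 = 1425.8 m.

1425.8 m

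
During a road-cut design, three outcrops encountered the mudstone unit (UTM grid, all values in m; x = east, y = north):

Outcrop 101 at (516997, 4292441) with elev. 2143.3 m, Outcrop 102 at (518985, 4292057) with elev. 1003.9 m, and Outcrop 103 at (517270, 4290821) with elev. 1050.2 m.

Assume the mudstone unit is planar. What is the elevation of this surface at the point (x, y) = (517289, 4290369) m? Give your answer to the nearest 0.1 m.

771.4 m

Let the plane be z = a·x + b·y + c.
Outcrop 102−Outcrop 101: 1988a − 384b = −1139.4;  Outcrop 103−Outcrop 101: 273a − 1620b = −1093.1.
Solving gives a = −0.457702855, b = 0.597621679.
Then c = 2143.3 − a·516997 − b·4292441 = −2326481.50.
At (517289, 4290369): z = −236764.7 + 2564017.5 − 2326481.50 = 771.4 m.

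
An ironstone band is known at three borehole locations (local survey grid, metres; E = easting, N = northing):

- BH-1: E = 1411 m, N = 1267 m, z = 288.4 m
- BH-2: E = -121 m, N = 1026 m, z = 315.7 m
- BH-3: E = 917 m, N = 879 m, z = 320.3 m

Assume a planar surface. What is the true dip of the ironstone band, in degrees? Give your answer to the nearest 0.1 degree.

4.3°

Let the plane be z = a·E + b·N + c.
BH-2−BH-1: −1532a − 241b = 27.3;  BH-3−BH-1: −494a − 388b = 31.9.
Solving gives a = −0.00611, b = −0.07444.
Gradient magnitude |∇z| = √(a² + b²) = √(0.00004 + 0.00554) = 0.07469.
True dip = arctan(0.07469) = 4.3°, dipping toward N (azimuth ≈ 005°).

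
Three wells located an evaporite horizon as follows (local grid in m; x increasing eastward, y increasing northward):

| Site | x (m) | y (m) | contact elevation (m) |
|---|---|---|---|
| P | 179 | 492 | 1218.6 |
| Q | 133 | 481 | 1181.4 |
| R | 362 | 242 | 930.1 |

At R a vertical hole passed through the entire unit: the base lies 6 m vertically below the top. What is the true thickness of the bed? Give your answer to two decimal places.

3.25 m

Let the plane be z = a·x + b·y + c.
Q−P: −46a − 11b = −37.2;  R−P: 183a − 250b = −288.5.
Solving gives a = 0.45338, b = 1.48587.
|∇z| = √(a²+b²) = 1.55350, so dip δ = arctan(1.55350) = 57.23°.
True thickness = vertical thickness × cos δ = 6 × cos 57.23° = 3.25 m.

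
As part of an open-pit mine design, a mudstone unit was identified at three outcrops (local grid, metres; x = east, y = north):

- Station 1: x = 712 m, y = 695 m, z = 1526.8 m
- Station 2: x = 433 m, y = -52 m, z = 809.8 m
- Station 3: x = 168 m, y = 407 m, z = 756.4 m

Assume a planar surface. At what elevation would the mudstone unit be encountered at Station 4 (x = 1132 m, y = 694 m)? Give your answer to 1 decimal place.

Let the plane be z = a·x + b·y + c.
Station 2−Station 1: −279a − 747b = −717;  Station 3−Station 1: −544a − 288b = −770.4.
Solving gives a = 1.131824, b = 0.537110.
Then c = 1526.8 − a·712 − b·695 = 347.65.
At (1132, 694): z = 1281.2 + 372.8 + 347.65 = 2001.6 m.

2001.6 m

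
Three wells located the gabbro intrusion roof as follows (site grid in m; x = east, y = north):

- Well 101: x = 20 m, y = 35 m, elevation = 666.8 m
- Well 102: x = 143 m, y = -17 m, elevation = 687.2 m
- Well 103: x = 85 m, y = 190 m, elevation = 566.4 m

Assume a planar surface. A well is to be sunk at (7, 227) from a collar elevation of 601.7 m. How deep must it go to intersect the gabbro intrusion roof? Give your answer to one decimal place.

Let the plane be z = a·x + b·y + c.
Well 102−Well 101: 123a − 52b = 20.4;  Well 103−Well 101: 65a + 155b = −100.4.
Solving gives a = −0.09173, b = −0.60928.
Then c = 666.8 − a·20 − b·35 = 689.96.
At (7, 227): z_contact = −0.64 − 138.31 + 689.96 = 551.01 m.
Depth below ground = 601.7 − 551.01 = 50.7 m.

50.7 m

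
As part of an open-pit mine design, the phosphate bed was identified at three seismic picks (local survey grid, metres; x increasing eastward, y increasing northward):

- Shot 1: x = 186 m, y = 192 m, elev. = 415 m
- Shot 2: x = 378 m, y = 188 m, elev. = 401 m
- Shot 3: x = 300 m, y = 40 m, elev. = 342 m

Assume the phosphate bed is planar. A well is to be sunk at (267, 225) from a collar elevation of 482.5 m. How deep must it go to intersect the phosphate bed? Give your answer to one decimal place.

Two edge vectors: Shot 1→Shot 2 = (192, -4, -14), Shot 1→Shot 3 = (114, -152, -73).
Normal n = (Shot 1→Shot 2) × (Shot 1→Shot 3) = (-1836, 12420, -28728).
So ∂z/∂x = −n_x/n_z = −0.06391 and ∂z/∂y = −n_y/n_z = 0.43233.
Intercept c from Shot 1: 415 + 11.89 − 83.01 = 343.88.
At (267, 225): z_contact = −17.06 + 97.27 + 343.88 = 424.09 m.
Depth below ground = 482.5 − 424.09 = 58.4 m.

58.4 m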